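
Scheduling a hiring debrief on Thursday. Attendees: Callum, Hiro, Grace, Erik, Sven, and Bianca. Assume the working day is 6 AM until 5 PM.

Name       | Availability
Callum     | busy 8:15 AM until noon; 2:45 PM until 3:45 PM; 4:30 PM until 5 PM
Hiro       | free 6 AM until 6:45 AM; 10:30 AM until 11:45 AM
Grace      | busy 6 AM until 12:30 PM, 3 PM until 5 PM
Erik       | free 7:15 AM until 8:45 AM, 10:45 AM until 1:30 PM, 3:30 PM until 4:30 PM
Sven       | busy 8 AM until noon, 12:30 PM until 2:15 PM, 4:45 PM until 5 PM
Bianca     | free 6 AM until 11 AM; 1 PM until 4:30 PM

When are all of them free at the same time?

none

Callum free: 06:00-08:15, 12:00-14:45, 15:45-16:30 (invert busy blocks within the working day).
Hiro free: 06:00-06:45, 10:30-11:45.
Grace free: 12:30-15:00 (invert busy blocks within the working day).
Erik free: 07:15-08:45, 10:45-13:30, 15:30-16:30.
Sven free: 06:00-08:00, 12:00-12:30, 14:15-16:45 (invert busy blocks within the working day).
Bianca free: 06:00-11:00, 13:00-16:30.
Callum ∩ Hiro: 06:00-06:45.
Callum ∩ Hiro ∩ Grace: ∅.
Callum ∩ Hiro ∩ Grace ∩ Erik: ∅.
Callum ∩ Hiro ∩ Grace ∩ Erik ∩ Sven: ∅.
Callum ∩ Hiro ∩ Grace ∩ Erik ∩ Sven ∩ Bianca: ∅.
There is no time when everyone is free.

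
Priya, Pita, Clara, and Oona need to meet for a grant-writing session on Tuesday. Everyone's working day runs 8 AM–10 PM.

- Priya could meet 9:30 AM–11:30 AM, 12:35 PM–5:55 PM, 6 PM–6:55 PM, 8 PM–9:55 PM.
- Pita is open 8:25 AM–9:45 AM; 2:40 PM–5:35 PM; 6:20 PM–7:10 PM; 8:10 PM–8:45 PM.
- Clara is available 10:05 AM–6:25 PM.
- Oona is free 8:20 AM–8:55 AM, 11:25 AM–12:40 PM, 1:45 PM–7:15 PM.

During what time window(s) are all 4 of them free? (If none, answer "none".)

Priya ∩ Pita: 09:30-09:45, 14:40-17:35, 18:20-18:55, 20:10-20:45.
Priya ∩ Pita ∩ Clara: 14:40-17:35, 18:20-18:25.
Priya ∩ Pita ∩ Clara ∩ Oona: 14:40-17:35, 18:20-18:25.

14:40-17:35, 18:20-18:25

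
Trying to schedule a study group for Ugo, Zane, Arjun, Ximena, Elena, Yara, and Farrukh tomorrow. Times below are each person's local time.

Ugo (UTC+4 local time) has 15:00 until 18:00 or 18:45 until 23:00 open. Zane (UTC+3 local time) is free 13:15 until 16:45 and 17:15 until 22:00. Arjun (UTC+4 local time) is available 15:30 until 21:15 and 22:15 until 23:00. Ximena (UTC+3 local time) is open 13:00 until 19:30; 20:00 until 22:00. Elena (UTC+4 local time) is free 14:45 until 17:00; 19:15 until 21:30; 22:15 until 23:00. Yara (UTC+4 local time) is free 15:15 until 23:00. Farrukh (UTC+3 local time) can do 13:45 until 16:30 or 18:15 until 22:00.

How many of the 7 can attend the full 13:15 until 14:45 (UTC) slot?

Ugo in UTC: 11:00-14:00, 14:45-19:00 (subtract 4h to convert from UTC+4).
Zane in UTC: 10:15-13:45, 14:15-19:00 (subtract 3h to convert from UTC+3).
Arjun in UTC: 11:30-17:15, 18:15-19:00 (subtract 4h to convert from UTC+4).
Ximena in UTC: 10:00-16:30, 17:00-19:00 (subtract 3h to convert from UTC+3).
Elena in UTC: 10:45-13:00, 15:15-17:30, 18:15-19:00 (subtract 4h to convert from UTC+4).
Yara in UTC: 11:15-19:00 (subtract 4h to convert from UTC+4).
Farrukh in UTC: 10:45-13:30, 15:15-19:00 (subtract 3h to convert from UTC+3).
Arjun, Ximena, and Yara can make the full 13:15-14:45 slot — that's 3.

3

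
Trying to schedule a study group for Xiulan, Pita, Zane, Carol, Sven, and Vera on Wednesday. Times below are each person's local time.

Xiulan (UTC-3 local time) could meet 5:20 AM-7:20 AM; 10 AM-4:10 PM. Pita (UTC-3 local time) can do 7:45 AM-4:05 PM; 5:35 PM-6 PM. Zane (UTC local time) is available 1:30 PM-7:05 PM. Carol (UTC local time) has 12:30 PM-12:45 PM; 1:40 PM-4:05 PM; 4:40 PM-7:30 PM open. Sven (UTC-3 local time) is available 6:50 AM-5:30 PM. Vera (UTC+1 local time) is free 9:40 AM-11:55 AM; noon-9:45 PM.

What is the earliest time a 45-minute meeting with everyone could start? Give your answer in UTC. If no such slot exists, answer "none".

Xiulan in UTC: 08:20-10:20, 13:00-19:10 (add 3h to convert from UTC-3).
Pita in UTC: 10:45-19:05, 20:35-21:00 (add 3h to convert from UTC-3).
Zane in UTC: 13:30-19:05.
Carol in UTC: 12:30-12:45, 13:40-16:05, 16:40-19:30.
Sven in UTC: 09:50-20:30 (add 3h to convert from UTC-3).
Vera in UTC: 08:40-10:55, 11:00-20:45 (subtract 1h to convert from UTC+1).
Xiulan ∩ Pita: 13:00-19:05.
Xiulan ∩ Pita ∩ Zane: 13:30-19:05.
Xiulan ∩ Pita ∩ Zane ∩ Carol: 13:40-16:05, 16:40-19:05.
Xiulan ∩ Pita ∩ Zane ∩ Carol ∩ Sven: 13:40-16:05, 16:40-19:05.
Xiulan ∩ Pita ∩ Zane ∩ Carol ∩ Sven ∩ Vera: 13:40-16:05, 16:40-19:05.
The first common window of at least 45 minutes is 13:40-16:05, so the earliest start is 13:40.

13:40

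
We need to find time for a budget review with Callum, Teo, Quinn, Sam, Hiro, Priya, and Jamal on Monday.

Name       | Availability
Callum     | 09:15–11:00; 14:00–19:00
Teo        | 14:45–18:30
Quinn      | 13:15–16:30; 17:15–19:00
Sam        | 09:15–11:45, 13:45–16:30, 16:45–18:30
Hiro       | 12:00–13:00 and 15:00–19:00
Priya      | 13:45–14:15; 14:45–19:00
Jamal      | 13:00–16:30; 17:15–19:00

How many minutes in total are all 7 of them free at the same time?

Callum ∩ Teo: 14:45-18:30.
Callum ∩ Teo ∩ Quinn: 14:45-16:30, 17:15-18:30.
Callum ∩ Teo ∩ Quinn ∩ Sam: 14:45-16:30, 17:15-18:30.
Callum ∩ Teo ∩ Quinn ∩ Sam ∩ Hiro: 15:00-16:30, 17:15-18:30.
Callum ∩ Teo ∩ Quinn ∩ Sam ∩ Hiro ∩ Priya: 15:00-16:30, 17:15-18:30.
Callum ∩ Teo ∩ Quinn ∩ Sam ∩ Hiro ∩ Priya ∩ Jamal: 15:00-16:30, 17:15-18:30.
Those are the intersection windows.
Summing the common windows: 90 + 75 = 165 minutes.

165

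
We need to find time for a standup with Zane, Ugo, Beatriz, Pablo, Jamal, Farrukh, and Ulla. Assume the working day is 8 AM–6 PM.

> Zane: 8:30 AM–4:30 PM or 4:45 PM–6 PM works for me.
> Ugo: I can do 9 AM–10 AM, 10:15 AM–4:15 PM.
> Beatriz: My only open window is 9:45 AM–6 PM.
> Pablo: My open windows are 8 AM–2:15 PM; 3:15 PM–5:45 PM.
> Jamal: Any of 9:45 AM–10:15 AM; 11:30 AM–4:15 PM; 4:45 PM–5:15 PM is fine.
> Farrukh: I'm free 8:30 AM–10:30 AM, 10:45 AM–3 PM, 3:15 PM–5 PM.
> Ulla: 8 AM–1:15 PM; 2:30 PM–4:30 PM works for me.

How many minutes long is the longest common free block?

105

Zane ∩ Ugo: 09:00-10:00, 10:15-16:15.
Zane ∩ Ugo ∩ Beatriz: 09:45-10:00, 10:15-16:15.
Zane ∩ Ugo ∩ Beatriz ∩ Pablo: 09:45-10:00, 10:15-14:15, 15:15-16:15.
Zane ∩ Ugo ∩ Beatriz ∩ Pablo ∩ Jamal: 09:45-10:00, 11:30-14:15, 15:15-16:15.
Zane ∩ Ugo ∩ Beatriz ∩ Pablo ∩ Jamal ∩ Farrukh: 09:45-10:00, 11:30-14:15, 15:15-16:15.
Zane ∩ Ugo ∩ Beatriz ∩ Pablo ∩ Jamal ∩ Farrukh ∩ Ulla: 09:45-10:00, 11:30-13:15, 15:15-16:15.
The longest is 11:30-13:15 at 105 minutes.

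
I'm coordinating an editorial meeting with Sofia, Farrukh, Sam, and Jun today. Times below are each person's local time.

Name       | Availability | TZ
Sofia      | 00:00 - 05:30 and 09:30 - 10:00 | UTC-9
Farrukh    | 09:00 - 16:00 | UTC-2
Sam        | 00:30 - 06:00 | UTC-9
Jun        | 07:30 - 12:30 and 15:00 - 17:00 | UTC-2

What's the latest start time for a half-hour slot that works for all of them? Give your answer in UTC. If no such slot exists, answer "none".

14:00

Sofia in UTC: 09:00-14:30, 18:30-19:00 (add 9h to convert from UTC-9).
Farrukh in UTC: 11:00-18:00 (add 2h to convert from UTC-2).
Sam in UTC: 09:30-15:00 (add 9h to convert from UTC-9).
Jun in UTC: 09:30-14:30, 17:00-19:00 (add 2h to convert from UTC-2).
Sofia ∩ Farrukh: 11:00-14:30.
Sofia ∩ Farrukh ∩ Sam: 11:00-14:30.
Sofia ∩ Farrukh ∩ Sam ∩ Jun: 11:00-14:30.
The last common window of at least 30 minutes is 11:00-14:30; a 30-minute meeting can start as late as 14:00 and still end by 14:30.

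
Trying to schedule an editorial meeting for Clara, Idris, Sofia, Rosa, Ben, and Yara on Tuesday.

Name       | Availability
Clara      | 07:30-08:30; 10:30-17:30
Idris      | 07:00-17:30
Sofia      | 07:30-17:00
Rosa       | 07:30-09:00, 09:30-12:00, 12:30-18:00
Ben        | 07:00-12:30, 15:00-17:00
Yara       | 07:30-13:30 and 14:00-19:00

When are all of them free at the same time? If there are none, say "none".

07:30-08:30, 10:30-12:00, 15:00-17:00

Clara ∩ Idris: 07:30-08:30, 10:30-17:30.
Clara ∩ Idris ∩ Sofia: 07:30-08:30, 10:30-17:00.
Clara ∩ Idris ∩ Sofia ∩ Rosa: 07:30-08:30, 10:30-12:00, 12:30-17:00.
Clara ∩ Idris ∩ Sofia ∩ Rosa ∩ Ben: 07:30-08:30, 10:30-12:00, 15:00-17:00.
Clara ∩ Idris ∩ Sofia ∩ Rosa ∩ Ben ∩ Yara: 07:30-08:30, 10:30-12:00, 15:00-17:00.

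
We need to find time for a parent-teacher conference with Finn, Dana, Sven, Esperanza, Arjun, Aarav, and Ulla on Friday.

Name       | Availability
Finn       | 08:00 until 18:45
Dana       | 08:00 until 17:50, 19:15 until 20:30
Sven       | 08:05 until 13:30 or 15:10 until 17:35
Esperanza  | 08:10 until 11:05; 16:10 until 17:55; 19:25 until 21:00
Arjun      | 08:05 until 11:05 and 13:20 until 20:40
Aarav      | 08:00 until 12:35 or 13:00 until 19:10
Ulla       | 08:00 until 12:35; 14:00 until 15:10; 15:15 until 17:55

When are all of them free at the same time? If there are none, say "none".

08:10-11:05, 16:10-17:35

Finn ∩ Dana: 08:00-17:50.
Finn ∩ Dana ∩ Sven: 08:05-13:30, 15:10-17:35.
Finn ∩ Dana ∩ Sven ∩ Esperanza: 08:10-11:05, 16:10-17:35.
Finn ∩ Dana ∩ Sven ∩ Esperanza ∩ Arjun: 08:10-11:05, 16:10-17:35.
Finn ∩ Dana ∩ Sven ∩ Esperanza ∩ Arjun ∩ Aarav: 08:10-11:05, 16:10-17:35.
Finn ∩ Dana ∩ Sven ∩ Esperanza ∩ Arjun ∩ Aarav ∩ Ulla: 08:10-11:05, 16:10-17:35.
So the common availability across everyone is 08:10-11:05, 16:10-17:35.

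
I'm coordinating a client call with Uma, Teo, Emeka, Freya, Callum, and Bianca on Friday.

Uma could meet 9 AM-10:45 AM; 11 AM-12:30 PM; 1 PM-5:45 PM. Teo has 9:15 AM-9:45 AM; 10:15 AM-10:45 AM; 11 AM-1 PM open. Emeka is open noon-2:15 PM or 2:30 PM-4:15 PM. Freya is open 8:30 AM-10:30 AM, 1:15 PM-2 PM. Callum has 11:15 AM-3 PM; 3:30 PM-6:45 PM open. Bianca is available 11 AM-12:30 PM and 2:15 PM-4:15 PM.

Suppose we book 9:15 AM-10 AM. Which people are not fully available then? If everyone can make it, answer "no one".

Bianca, Callum, Emeka, Teo

Uma: free for 09:15-10:00. Teo: not fully free for 09:15-10:00. Emeka: not fully free for 09:15-10:00. Freya: free for 09:15-10:00. Callum: not fully free for 09:15-10:00. Bianca: not fully free for 09:15-10:00.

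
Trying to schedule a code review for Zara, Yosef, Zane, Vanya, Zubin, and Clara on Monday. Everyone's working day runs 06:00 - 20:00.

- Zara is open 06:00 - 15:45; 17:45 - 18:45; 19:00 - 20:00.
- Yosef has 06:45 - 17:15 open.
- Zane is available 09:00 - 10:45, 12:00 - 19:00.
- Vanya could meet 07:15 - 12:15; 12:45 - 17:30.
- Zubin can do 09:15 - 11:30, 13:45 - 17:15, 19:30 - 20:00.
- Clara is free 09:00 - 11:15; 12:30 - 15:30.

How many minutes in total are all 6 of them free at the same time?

Zara ∩ Yosef: 06:45-15:45.
Zara ∩ Yosef ∩ Zane: 09:00-10:45, 12:00-15:45.
Zara ∩ Yosef ∩ Zane ∩ Vanya: 09:00-10:45, 12:00-12:15, 12:45-15:45.
Zara ∩ Yosef ∩ Zane ∩ Vanya ∩ Zubin: 09:15-10:45, 13:45-15:45.
Zara ∩ Yosef ∩ Zane ∩ Vanya ∩ Zubin ∩ Clara: 09:15-10:45, 13:45-15:30.
Summing the common windows: 90 + 105 = 195 minutes.

195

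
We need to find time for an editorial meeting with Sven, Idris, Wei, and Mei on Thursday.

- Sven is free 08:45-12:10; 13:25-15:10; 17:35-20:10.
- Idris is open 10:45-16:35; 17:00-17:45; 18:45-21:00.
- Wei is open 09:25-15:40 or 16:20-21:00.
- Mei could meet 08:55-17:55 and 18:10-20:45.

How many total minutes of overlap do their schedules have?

285

Sven ∩ Idris: 10:45-12:10, 13:25-15:10, 17:35-17:45, 18:45-20:10.
Sven ∩ Idris ∩ Wei: 10:45-12:10, 13:25-15:10, 17:35-17:45, 18:45-20:10.
Sven ∩ Idris ∩ Wei ∩ Mei: 10:45-12:10, 13:25-15:10, 17:35-17:45, 18:45-20:10.
Those are the intersection windows.
Summing the common windows: 85 + 105 + 10 + 85 = 285 minutes.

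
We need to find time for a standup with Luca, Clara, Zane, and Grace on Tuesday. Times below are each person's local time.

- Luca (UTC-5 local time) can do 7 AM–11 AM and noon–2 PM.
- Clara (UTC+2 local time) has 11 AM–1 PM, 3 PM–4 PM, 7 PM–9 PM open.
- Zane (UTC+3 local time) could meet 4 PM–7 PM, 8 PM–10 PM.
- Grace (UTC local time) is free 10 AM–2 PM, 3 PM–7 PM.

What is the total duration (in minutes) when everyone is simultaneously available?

180

Luca in UTC: 12:00-16:00, 17:00-19:00 (add 5h to convert from UTC-5).
Clara in UTC: 09:00-11:00, 13:00-14:00, 17:00-19:00 (subtract 2h to convert from UTC+2).
Zane in UTC: 13:00-16:00, 17:00-19:00 (subtract 3h to convert from UTC+3).
Grace in UTC: 10:00-14:00, 15:00-19:00.
Luca ∩ Clara: 13:00-14:00, 17:00-19:00.
Luca ∩ Clara ∩ Zane: 13:00-14:00, 17:00-19:00.
Luca ∩ Clara ∩ Zane ∩ Grace: 13:00-14:00, 17:00-19:00.
Those are the intersection windows.
Summing the common windows: 60 + 120 = 180 minutes.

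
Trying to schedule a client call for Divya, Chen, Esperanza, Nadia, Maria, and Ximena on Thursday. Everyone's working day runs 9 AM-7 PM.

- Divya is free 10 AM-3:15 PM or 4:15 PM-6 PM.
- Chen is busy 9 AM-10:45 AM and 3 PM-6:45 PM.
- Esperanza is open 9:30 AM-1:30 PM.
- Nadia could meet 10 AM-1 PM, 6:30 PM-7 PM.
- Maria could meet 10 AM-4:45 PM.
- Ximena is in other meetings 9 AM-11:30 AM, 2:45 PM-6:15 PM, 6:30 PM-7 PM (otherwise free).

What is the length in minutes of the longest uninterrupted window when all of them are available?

90

Divya free: 10:00-15:15, 16:15-18:00.
Chen free: 10:45-15:00, 18:45-19:00 (invert busy blocks within the working day).
Esperanza free: 09:30-13:30.
Nadia free: 10:00-13:00, 18:30-19:00.
Maria free: 10:00-16:45.
Ximena free: 11:30-14:45, 18:15-18:30 (invert busy blocks within the working day).
Divya ∩ Chen: 10:45-15:00.
Divya ∩ Chen ∩ Esperanza: 10:45-13:30.
Divya ∩ Chen ∩ Esperanza ∩ Nadia: 10:45-13:00.
Divya ∩ Chen ∩ Esperanza ∩ Nadia ∩ Maria: 10:45-13:00.
Divya ∩ Chen ∩ Esperanza ∩ Nadia ∩ Maria ∩ Ximena: 11:30-13:00.
So the common availability across everyone is 11:30-13:00.
The longest is 11:30-13:00 at 90 minutes.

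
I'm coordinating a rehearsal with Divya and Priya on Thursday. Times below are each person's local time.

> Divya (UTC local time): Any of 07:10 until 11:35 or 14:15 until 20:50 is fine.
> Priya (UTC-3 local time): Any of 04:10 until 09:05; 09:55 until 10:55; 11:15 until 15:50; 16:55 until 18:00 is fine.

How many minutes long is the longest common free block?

275

Divya in UTC: 07:10-11:35, 14:15-20:50.
Priya in UTC: 07:10-12:05, 12:55-13:55, 14:15-18:50, 19:55-21:00 (add 3h to convert from UTC-3).
Divya ∩ Priya: 07:10-11:35, 14:15-18:50, 19:55-20:50.
So the common availability across everyone is 07:10-11:35, 14:15-18:50, 19:55-20:50.
The longest is 14:15-18:50 at 275 minutes.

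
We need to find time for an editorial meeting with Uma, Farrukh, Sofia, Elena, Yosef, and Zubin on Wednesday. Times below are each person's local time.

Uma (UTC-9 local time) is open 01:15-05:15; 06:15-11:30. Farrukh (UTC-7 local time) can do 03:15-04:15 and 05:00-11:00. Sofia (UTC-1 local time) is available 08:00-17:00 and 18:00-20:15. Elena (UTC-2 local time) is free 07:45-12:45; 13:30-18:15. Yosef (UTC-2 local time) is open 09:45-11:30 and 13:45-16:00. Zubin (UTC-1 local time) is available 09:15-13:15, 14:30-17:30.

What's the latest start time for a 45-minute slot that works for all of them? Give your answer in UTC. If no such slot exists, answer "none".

Uma in UTC: 10:15-14:15, 15:15-20:30 (add 9h to convert from UTC-9).
Farrukh in UTC: 10:15-11:15, 12:00-18:00 (add 7h to convert from UTC-7).
Sofia in UTC: 09:00-18:00, 19:00-21:15 (add 1h to convert from UTC-1).
Elena in UTC: 09:45-14:45, 15:30-20:15 (add 2h to convert from UTC-2).
Yosef in UTC: 11:45-13:30, 15:45-18:00 (add 2h to convert from UTC-2).
Zubin in UTC: 10:15-14:15, 15:30-18:30 (add 1h to convert from UTC-1).
Uma ∩ Farrukh: 10:15-11:15, 12:00-14:15, 15:15-18:00.
Uma ∩ Farrukh ∩ Sofia: 10:15-11:15, 12:00-14:15, 15:15-18:00.
Uma ∩ Farrukh ∩ Sofia ∩ Elena: 10:15-11:15, 12:00-14:15, 15:30-18:00.
Uma ∩ Farrukh ∩ Sofia ∩ Elena ∩ Yosef: 12:00-13:30, 15:45-18:00.
Uma ∩ Farrukh ∩ Sofia ∩ Elena ∩ Yosef ∩ Zubin: 12:00-13:30, 15:45-18:00.
The last common window of at least 45 minutes is 15:45-18:00; a 45-minute meeting can start as late as 17:15 and still end by 18:00.

17:15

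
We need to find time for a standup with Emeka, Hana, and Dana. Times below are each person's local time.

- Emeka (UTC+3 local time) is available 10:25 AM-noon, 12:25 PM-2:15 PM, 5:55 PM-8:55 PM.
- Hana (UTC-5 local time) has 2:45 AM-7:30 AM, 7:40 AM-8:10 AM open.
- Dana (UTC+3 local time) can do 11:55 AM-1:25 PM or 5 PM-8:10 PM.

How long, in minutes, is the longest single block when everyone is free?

Emeka in UTC: 07:25-09:00, 09:25-11:15, 14:55-17:55 (subtract 3h to convert from UTC+3).
Hana in UTC: 07:45-12:30, 12:40-13:10 (add 5h to convert from UTC-5).
Dana in UTC: 08:55-10:25, 14:00-17:10 (subtract 3h to convert from UTC+3).
Emeka ∩ Hana: 07:45-09:00, 09:25-11:15.
Emeka ∩ Hana ∩ Dana: 08:55-09:00, 09:25-10:25.
The longest is 09:25-10:25 at 60 minutes.

60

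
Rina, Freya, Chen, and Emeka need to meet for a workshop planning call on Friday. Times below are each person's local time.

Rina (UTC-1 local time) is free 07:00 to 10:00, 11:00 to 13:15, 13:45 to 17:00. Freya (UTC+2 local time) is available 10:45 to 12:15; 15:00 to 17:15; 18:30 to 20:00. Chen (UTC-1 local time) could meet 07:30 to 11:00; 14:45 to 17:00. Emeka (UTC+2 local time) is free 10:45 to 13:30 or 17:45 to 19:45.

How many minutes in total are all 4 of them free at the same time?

Rina in UTC: 08:00-11:00, 12:00-14:15, 14:45-18:00 (add 1h to convert from UTC-1).
Freya in UTC: 08:45-10:15, 13:00-15:15, 16:30-18:00 (subtract 2h to convert from UTC+2).
Chen in UTC: 08:30-12:00, 15:45-18:00 (add 1h to convert from UTC-1).
Emeka in UTC: 08:45-11:30, 15:45-17:45 (subtract 2h to convert from UTC+2).
Rina ∩ Freya: 08:45-10:15, 13:00-14:15, 14:45-15:15, 16:30-18:00.
Rina ∩ Freya ∩ Chen: 08:45-10:15, 16:30-18:00.
Rina ∩ Freya ∩ Chen ∩ Emeka: 08:45-10:15, 16:30-17:45.
So the common availability across everyone is 08:45-10:15, 16:30-17:45.
Summing the common windows: 90 + 75 = 165 minutes.

165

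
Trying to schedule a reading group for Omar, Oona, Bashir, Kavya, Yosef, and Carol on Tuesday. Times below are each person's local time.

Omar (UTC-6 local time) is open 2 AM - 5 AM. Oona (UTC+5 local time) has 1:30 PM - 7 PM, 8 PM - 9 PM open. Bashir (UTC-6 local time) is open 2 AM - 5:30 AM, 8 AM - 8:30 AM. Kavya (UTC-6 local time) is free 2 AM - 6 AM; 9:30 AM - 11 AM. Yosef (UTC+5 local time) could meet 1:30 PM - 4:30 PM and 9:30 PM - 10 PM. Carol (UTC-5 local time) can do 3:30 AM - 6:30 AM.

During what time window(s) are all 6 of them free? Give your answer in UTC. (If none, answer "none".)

08:30-11:00

Omar in UTC: 08:00-11:00 (add 6h to convert from UTC-6).
Oona in UTC: 08:30-14:00, 15:00-16:00 (subtract 5h to convert from UTC+5).
Bashir in UTC: 08:00-11:30, 14:00-14:30 (add 6h to convert from UTC-6).
Kavya in UTC: 08:00-12:00, 15:30-17:00 (add 6h to convert from UTC-6).
Yosef in UTC: 08:30-11:30, 16:30-17:00 (subtract 5h to convert from UTC+5).
Carol in UTC: 08:30-11:30 (add 5h to convert from UTC-5).
Omar ∩ Oona: 08:30-11:00.
Omar ∩ Oona ∩ Bashir: 08:30-11:00.
Omar ∩ Oona ∩ Bashir ∩ Kavya: 08:30-11:00.
Omar ∩ Oona ∩ Bashir ∩ Kavya ∩ Yosef: 08:30-11:00.
Omar ∩ Oona ∩ Bashir ∩ Kavya ∩ Yosef ∩ Carol: 08:30-11:00.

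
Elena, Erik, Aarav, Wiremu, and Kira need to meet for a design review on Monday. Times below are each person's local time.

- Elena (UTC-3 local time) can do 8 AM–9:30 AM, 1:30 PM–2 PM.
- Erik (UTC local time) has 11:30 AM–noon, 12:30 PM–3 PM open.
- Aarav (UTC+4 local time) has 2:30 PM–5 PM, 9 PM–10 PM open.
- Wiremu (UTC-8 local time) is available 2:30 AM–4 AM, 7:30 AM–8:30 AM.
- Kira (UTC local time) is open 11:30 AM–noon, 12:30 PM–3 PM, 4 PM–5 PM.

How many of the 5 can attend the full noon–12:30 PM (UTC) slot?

2

Elena in UTC: 11:00-12:30, 16:30-17:00 (add 3h to convert from UTC-3).
Erik in UTC: 11:30-12:00, 12:30-15:00.
Aarav in UTC: 10:30-13:00, 17:00-18:00 (subtract 4h to convert from UTC+4).
Wiremu in UTC: 10:30-12:00, 15:30-16:30 (add 8h to convert from UTC-8).
Kira in UTC: 11:30-12:00, 12:30-15:00, 16:00-17:00.
Elena and Aarav can make the full 12:00-12:30 slot — that's 2.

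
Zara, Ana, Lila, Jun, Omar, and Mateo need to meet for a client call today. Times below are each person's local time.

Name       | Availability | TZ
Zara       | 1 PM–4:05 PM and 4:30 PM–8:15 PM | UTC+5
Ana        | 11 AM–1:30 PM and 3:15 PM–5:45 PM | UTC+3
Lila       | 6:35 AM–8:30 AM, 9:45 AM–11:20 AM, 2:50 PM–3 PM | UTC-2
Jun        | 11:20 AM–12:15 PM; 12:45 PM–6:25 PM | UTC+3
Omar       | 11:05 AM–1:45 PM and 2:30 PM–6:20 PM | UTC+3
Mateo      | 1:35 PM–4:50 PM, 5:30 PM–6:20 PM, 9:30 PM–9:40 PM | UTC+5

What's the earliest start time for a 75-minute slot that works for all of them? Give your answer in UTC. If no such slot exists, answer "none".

Zara in UTC: 08:00-11:05, 11:30-15:15 (subtract 5h to convert from UTC+5).
Ana in UTC: 08:00-10:30, 12:15-14:45 (subtract 3h to convert from UTC+3).
Lila in UTC: 08:35-10:30, 11:45-13:20, 16:50-17:00 (add 2h to convert from UTC-2).
Jun in UTC: 08:20-09:15, 09:45-15:25 (subtract 3h to convert from UTC+3).
Omar in UTC: 08:05-10:45, 11:30-15:20 (subtract 3h to convert from UTC+3).
Mateo in UTC: 08:35-11:50, 12:30-13:20, 16:30-16:40 (subtract 5h to convert from UTC+5).
Zara ∩ Ana: 08:00-10:30, 12:15-14:45.
Zara ∩ Ana ∩ Lila: 08:35-10:30, 12:15-13:20.
Zara ∩ Ana ∩ Lila ∩ Jun: 08:35-09:15, 09:45-10:30, 12:15-13:20.
Zara ∩ Ana ∩ Lila ∩ Jun ∩ Omar: 08:35-09:15, 09:45-10:30, 12:15-13:20.
Zara ∩ Ana ∩ Lila ∩ Jun ∩ Omar ∩ Mateo: 08:35-09:15, 09:45-10:30, 12:30-13:20.
No common window is at least 75 minutes long.

none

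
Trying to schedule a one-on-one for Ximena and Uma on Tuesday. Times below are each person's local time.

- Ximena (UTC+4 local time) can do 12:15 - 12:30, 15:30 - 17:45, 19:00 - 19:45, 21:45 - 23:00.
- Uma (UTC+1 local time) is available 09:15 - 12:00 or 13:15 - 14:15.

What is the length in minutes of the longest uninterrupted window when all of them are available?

60

Ximena in UTC: 08:15-08:30, 11:30-13:45, 15:00-15:45, 17:45-19:00 (subtract 4h to convert from UTC+4).
Uma in UTC: 08:15-11:00, 12:15-13:15 (subtract 1h to convert from UTC+1).
Ximena ∩ Uma: 08:15-08:30, 12:15-13:15.
So the common availability across everyone is 08:15-08:30, 12:15-13:15.
The longest is 12:15-13:15 at 60 minutes.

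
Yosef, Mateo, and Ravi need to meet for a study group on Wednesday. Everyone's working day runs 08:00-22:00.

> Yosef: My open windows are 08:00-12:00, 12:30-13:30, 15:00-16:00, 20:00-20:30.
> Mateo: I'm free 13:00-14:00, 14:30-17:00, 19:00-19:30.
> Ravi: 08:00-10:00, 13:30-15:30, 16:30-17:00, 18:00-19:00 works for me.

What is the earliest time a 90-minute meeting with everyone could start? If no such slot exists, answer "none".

none

Yosef ∩ Mateo: 13:00-13:30, 15:00-16:00.
Yosef ∩ Mateo ∩ Ravi: 15:00-15:30.
So the common availability across everyone is 15:00-15:30.
No common window is at least 90 minutes long.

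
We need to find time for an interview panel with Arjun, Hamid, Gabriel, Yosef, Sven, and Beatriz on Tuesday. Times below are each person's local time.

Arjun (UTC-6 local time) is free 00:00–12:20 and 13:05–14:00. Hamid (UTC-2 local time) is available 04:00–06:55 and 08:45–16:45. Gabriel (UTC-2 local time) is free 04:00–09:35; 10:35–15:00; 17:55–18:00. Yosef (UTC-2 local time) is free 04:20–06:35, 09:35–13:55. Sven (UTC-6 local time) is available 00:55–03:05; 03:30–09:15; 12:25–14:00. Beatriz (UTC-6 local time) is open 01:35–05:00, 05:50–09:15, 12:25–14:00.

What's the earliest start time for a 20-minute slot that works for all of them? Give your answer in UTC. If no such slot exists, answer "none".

Arjun in UTC: 06:00-18:20, 19:05-20:00 (add 6h to convert from UTC-6).
Hamid in UTC: 06:00-08:55, 10:45-18:45 (add 2h to convert from UTC-2).
Gabriel in UTC: 06:00-11:35, 12:35-17:00, 19:55-20:00 (add 2h to convert from UTC-2).
Yosef in UTC: 06:20-08:35, 11:35-15:55 (add 2h to convert from UTC-2).
Sven in UTC: 06:55-09:05, 09:30-15:15, 18:25-20:00 (add 6h to convert from UTC-6).
Beatriz in UTC: 07:35-11:00, 11:50-15:15, 18:25-20:00 (add 6h to convert from UTC-6).
Arjun ∩ Hamid: 06:00-08:55, 10:45-18:20.
Arjun ∩ Hamid ∩ Gabriel: 06:00-08:55, 10:45-11:35, 12:35-17:00.
Arjun ∩ Hamid ∩ Gabriel ∩ Yosef: 06:20-08:35, 12:35-15:55.
Arjun ∩ Hamid ∩ Gabriel ∩ Yosef ∩ Sven: 06:55-08:35, 12:35-15:15.
Arjun ∩ Hamid ∩ Gabriel ∩ Yosef ∩ Sven ∩ Beatriz: 07:35-08:35, 12:35-15:15.
The first common window of at least 20 minutes is 07:35-08:35, so the earliest start is 07:35.

07:35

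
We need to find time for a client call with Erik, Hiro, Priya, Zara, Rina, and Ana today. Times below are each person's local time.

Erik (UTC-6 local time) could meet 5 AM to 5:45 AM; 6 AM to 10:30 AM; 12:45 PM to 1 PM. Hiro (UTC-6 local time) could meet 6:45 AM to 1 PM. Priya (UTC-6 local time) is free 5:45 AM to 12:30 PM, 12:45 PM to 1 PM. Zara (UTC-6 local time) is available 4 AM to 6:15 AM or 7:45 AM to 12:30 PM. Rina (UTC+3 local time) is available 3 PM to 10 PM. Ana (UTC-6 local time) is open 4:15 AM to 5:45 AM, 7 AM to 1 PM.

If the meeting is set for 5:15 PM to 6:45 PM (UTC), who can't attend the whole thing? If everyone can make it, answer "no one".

Erik in UTC: 11:00-11:45, 12:00-16:30, 18:45-19:00 (add 6h to convert from UTC-6).
Hiro in UTC: 12:45-19:00 (add 6h to convert from UTC-6).
Priya in UTC: 11:45-18:30, 18:45-19:00 (add 6h to convert from UTC-6).
Zara in UTC: 10:00-12:15, 13:45-18:30 (add 6h to convert from UTC-6).
Rina in UTC: 12:00-19:00 (subtract 3h to convert from UTC+3).
Ana in UTC: 10:15-11:45, 13:00-19:00 (add 6h to convert from UTC-6).
Erik: not fully free for 17:15-18:45. Hiro: free for 17:15-18:45. Priya: not fully free for 17:15-18:45. Zara: not fully free for 17:15-18:45. Rina: free for 17:15-18:45. Ana: free for 17:15-18:45.

Erik, Priya, Zara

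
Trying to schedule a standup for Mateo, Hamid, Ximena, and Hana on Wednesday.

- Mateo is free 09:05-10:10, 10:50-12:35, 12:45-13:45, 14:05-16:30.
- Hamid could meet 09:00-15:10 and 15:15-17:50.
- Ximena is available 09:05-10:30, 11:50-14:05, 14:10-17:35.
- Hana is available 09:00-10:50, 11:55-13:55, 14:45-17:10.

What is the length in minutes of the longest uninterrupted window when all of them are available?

75

Mateo ∩ Hamid: 09:05-10:10, 10:50-12:35, 12:45-13:45, 14:05-15:10, 15:15-16:30.
Mateo ∩ Hamid ∩ Ximena: 09:05-10:10, 11:50-12:35, 12:45-13:45, 14:10-15:10, 15:15-16:30.
Mateo ∩ Hamid ∩ Ximena ∩ Hana: 09:05-10:10, 11:55-12:35, 12:45-13:45, 14:45-15:10, 15:15-16:30.
So the common availability across everyone is 09:05-10:10, 11:55-12:35, 12:45-13:45, 14:45-15:10, 15:15-16:30.
The longest is 15:15-16:30 at 75 minutes.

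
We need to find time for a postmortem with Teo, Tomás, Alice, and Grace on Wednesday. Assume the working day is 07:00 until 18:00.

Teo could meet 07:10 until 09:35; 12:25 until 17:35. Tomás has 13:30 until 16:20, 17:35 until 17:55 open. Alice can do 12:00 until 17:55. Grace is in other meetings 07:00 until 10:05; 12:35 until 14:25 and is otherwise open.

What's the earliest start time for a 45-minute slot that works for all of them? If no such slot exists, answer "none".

Teo free: 07:10-09:35, 12:25-17:35.
Tomás free: 13:30-16:20, 17:35-17:55.
Alice free: 12:00-17:55.
Grace free: 10:05-12:35, 14:25-18:00 (invert busy blocks within the working day).
Teo ∩ Tomás: 13:30-16:20.
Teo ∩ Tomás ∩ Alice: 13:30-16:20.
Teo ∩ Tomás ∩ Alice ∩ Grace: 14:25-16:20.
The first common window of at least 45 minutes is 14:25-16:20, so the earliest start is 14:25.

14:25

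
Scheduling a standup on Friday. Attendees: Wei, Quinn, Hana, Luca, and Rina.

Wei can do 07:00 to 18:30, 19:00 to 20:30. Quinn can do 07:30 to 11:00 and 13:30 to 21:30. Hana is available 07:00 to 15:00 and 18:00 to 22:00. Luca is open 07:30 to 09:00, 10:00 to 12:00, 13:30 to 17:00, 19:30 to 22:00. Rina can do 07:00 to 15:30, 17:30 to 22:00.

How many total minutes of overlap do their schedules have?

300

Wei ∩ Quinn: 07:30-11:00, 13:30-18:30, 19:00-20:30.
Wei ∩ Quinn ∩ Hana: 07:30-11:00, 13:30-15:00, 18:00-18:30, 19:00-20:30.
Wei ∩ Quinn ∩ Hana ∩ Luca: 07:30-09:00, 10:00-11:00, 13:30-15:00, 19:30-20:30.
Wei ∩ Quinn ∩ Hana ∩ Luca ∩ Rina: 07:30-09:00, 10:00-11:00, 13:30-15:00, 19:30-20:30.
Those are the intersection windows.
Summing the common windows: 90 + 60 + 90 + 60 = 300 minutes.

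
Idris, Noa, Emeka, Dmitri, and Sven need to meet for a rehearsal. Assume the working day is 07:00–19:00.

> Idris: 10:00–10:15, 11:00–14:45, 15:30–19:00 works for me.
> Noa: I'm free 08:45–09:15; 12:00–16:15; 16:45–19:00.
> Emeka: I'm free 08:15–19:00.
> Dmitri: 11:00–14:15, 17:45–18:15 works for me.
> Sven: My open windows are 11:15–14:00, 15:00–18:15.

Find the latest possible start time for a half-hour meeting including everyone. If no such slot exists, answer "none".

Idris ∩ Noa: 12:00-14:45, 15:30-16:15, 16:45-19:00.
Idris ∩ Noa ∩ Emeka: 12:00-14:45, 15:30-16:15, 16:45-19:00.
Idris ∩ Noa ∩ Emeka ∩ Dmitri: 12:00-14:15, 17:45-18:15.
Idris ∩ Noa ∩ Emeka ∩ Dmitri ∩ Sven: 12:00-14:00, 17:45-18:15.
The last common window of at least 30 minutes is 17:45-18:15; a 30-minute meeting can start as late as 17:45 and still end by 18:15.

17:45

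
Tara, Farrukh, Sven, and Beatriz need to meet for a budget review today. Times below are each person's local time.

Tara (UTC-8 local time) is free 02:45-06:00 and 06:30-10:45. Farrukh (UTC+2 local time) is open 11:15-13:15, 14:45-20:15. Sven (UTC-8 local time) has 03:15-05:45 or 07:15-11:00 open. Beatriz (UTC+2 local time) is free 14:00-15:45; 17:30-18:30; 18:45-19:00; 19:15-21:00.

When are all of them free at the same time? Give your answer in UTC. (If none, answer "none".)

Tara in UTC: 10:45-14:00, 14:30-18:45 (add 8h to convert from UTC-8).
Farrukh in UTC: 09:15-11:15, 12:45-18:15 (subtract 2h to convert from UTC+2).
Sven in UTC: 11:15-13:45, 15:15-19:00 (add 8h to convert from UTC-8).
Beatriz in UTC: 12:00-13:45, 15:30-16:30, 16:45-17:00, 17:15-19:00 (subtract 2h to convert from UTC+2).
Tara ∩ Farrukh: 10:45-11:15, 12:45-14:00, 14:30-18:15.
Tara ∩ Farrukh ∩ Sven: 12:45-13:45, 15:15-18:15.
Tara ∩ Farrukh ∩ Sven ∩ Beatriz: 12:45-13:45, 15:30-16:30, 16:45-17:00, 17:15-18:15.
Those are the intersection windows.

12:45-13:45, 15:30-16:30, 16:45-17:00, 17:15-18:15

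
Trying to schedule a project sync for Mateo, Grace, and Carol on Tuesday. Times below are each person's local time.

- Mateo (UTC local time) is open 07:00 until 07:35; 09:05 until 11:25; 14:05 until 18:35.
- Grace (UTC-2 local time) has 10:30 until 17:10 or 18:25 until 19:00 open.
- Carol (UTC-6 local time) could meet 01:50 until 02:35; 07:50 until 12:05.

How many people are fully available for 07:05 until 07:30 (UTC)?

Mateo in UTC: 07:00-07:35, 09:05-11:25, 14:05-18:35.
Grace in UTC: 12:30-19:10, 20:25-21:00 (add 2h to convert from UTC-2).
Carol in UTC: 07:50-08:35, 13:50-18:05 (add 6h to convert from UTC-6).
Mateo can make the full 07:05-07:30 slot — that's 1.

1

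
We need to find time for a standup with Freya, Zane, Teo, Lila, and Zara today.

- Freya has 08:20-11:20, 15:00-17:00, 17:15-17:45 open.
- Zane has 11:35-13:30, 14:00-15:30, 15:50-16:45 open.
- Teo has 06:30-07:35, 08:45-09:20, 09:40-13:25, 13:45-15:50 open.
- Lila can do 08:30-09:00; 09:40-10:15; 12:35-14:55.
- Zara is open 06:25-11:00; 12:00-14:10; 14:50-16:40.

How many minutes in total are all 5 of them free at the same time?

0

Freya ∩ Zane: 15:00-15:30, 15:50-16:45.
Freya ∩ Zane ∩ Teo: 15:00-15:30.
Freya ∩ Zane ∩ Teo ∩ Lila: ∅.
Freya ∩ Zane ∩ Teo ∩ Lila ∩ Zara: ∅.
There is no time when everyone is free.
There is no common window, so the total is 0 minutes.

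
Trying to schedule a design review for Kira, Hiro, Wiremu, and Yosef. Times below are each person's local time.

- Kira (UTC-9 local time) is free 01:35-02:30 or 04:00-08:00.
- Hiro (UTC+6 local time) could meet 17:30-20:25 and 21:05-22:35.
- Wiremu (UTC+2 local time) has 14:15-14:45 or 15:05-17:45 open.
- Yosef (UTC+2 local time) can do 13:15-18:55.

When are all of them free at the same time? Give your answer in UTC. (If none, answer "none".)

Kira in UTC: 10:35-11:30, 13:00-17:00 (add 9h to convert from UTC-9).
Hiro in UTC: 11:30-14:25, 15:05-16:35 (subtract 6h to convert from UTC+6).
Wiremu in UTC: 12:15-12:45, 13:05-15:45 (subtract 2h to convert from UTC+2).
Yosef in UTC: 11:15-16:55 (subtract 2h to convert from UTC+2).
Kira ∩ Hiro: 13:00-14:25, 15:05-16:35.
Kira ∩ Hiro ∩ Wiremu: 13:05-14:25, 15:05-15:45.
Kira ∩ Hiro ∩ Wiremu ∩ Yosef: 13:05-14:25, 15:05-15:45.

13:05-14:25, 15:05-15:45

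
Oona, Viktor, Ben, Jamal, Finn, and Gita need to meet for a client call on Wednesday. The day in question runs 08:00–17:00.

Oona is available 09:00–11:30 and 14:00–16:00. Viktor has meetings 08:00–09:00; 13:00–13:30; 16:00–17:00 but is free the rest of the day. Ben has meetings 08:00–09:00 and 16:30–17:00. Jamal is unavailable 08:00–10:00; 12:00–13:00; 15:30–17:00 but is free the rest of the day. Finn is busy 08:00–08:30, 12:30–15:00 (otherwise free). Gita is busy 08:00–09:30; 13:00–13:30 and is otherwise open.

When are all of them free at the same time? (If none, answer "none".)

10:00-11:30, 15:00-15:30

Oona free: 09:00-11:30, 14:00-16:00.
Viktor free: 09:00-13:00, 13:30-16:00 (invert busy blocks within the working day).
Ben free: 09:00-16:30 (invert busy blocks within the working day).
Jamal free: 10:00-12:00, 13:00-15:30 (invert busy blocks within the working day).
Finn free: 08:30-12:30, 15:00-17:00 (invert busy blocks within the working day).
Gita free: 09:30-13:00, 13:30-17:00 (invert busy blocks within the working day).
Oona ∩ Viktor: 09:00-11:30, 14:00-16:00.
Oona ∩ Viktor ∩ Ben: 09:00-11:30, 14:00-16:00.
Oona ∩ Viktor ∩ Ben ∩ Jamal: 10:00-11:30, 14:00-15:30.
Oona ∩ Viktor ∩ Ben ∩ Jamal ∩ Finn: 10:00-11:30, 15:00-15:30.
Oona ∩ Viktor ∩ Ben ∩ Jamal ∩ Finn ∩ Gita: 10:00-11:30, 15:00-15:30.
So the common availability across everyone is 10:00-11:30, 15:00-15:30.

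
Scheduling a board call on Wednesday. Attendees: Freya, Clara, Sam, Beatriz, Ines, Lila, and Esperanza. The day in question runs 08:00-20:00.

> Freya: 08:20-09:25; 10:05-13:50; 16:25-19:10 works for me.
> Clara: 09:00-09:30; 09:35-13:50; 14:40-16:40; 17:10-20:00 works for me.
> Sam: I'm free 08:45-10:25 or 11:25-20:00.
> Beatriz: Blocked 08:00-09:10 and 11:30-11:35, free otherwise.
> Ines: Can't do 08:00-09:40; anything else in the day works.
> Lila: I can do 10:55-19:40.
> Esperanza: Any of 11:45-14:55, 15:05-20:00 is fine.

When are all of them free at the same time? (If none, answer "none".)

Freya free: 08:20-09:25, 10:05-13:50, 16:25-19:10.
Clara free: 09:00-09:30, 09:35-13:50, 14:40-16:40, 17:10-20:00.
Sam free: 08:45-10:25, 11:25-20:00.
Beatriz free: 09:10-11:30, 11:35-20:00 (invert busy blocks within the working day).
Ines free: 09:40-20:00 (invert busy blocks within the working day).
Lila free: 10:55-19:40.
Esperanza free: 11:45-14:55, 15:05-20:00.
Freya ∩ Clara: 09:00-09:25, 10:05-13:50, 16:25-16:40, 17:10-19:10.
Freya ∩ Clara ∩ Sam: 09:00-09:25, 10:05-10:25, 11:25-13:50, 16:25-16:40, 17:10-19:10.
Freya ∩ Clara ∩ Sam ∩ Beatriz: 09:10-09:25, 10:05-10:25, 11:25-11:30, 11:35-13:50, 16:25-16:40, 17:10-19:10.
Freya ∩ Clara ∩ Sam ∩ Beatriz ∩ Ines: 10:05-10:25, 11:25-11:30, 11:35-13:50, 16:25-16:40, 17:10-19:10.
Freya ∩ Clara ∩ Sam ∩ Beatriz ∩ Ines ∩ Lila: 11:25-11:30, 11:35-13:50, 16:25-16:40, 17:10-19:10.
Freya ∩ Clara ∩ Sam ∩ Beatriz ∩ Ines ∩ Lila ∩ Esperanza: 11:45-13:50, 16:25-16:40, 17:10-19:10.

11:45-13:50, 16:25-16:40, 17:10-19:10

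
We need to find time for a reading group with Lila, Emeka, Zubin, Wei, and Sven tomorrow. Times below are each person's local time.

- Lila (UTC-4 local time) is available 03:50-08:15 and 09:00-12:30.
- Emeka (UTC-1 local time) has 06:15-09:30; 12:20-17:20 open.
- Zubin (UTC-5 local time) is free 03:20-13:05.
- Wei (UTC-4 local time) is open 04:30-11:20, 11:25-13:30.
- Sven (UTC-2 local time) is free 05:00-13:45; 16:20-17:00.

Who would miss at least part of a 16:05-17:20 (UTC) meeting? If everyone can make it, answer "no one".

Lila in UTC: 07:50-12:15, 13:00-16:30 (add 4h to convert from UTC-4).
Emeka in UTC: 07:15-10:30, 13:20-18:20 (add 1h to convert from UTC-1).
Zubin in UTC: 08:20-18:05 (add 5h to convert from UTC-5).
Wei in UTC: 08:30-15:20, 15:25-17:30 (add 4h to convert from UTC-4).
Sven in UTC: 07:00-15:45, 18:20-19:00 (add 2h to convert from UTC-2).
Lila: not fully free for 16:05-17:20. Emeka: free for 16:05-17:20. Zubin: free for 16:05-17:20. Wei: free for 16:05-17:20. Sven: not fully free for 16:05-17:20.

Lila, Sven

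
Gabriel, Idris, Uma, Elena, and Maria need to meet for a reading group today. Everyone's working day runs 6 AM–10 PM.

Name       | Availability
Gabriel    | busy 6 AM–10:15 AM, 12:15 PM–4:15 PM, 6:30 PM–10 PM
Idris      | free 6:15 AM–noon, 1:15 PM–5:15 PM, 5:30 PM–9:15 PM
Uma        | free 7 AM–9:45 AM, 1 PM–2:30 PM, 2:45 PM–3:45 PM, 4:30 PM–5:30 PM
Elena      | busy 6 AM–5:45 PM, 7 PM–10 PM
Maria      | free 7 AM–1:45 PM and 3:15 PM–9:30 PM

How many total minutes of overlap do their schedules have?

0

Gabriel free: 10:15-12:15, 16:15-18:30 (invert busy blocks within the working day).
Idris free: 06:15-12:00, 13:15-17:15, 17:30-21:15.
Uma free: 07:00-09:45, 13:00-14:30, 14:45-15:45, 16:30-17:30.
Elena free: 17:45-19:00 (invert busy blocks within the working day).
Maria free: 07:00-13:45, 15:15-21:30.
Gabriel ∩ Idris: 10:15-12:00, 16:15-17:15, 17:30-18:30.
Gabriel ∩ Idris ∩ Uma: 16:30-17:15.
Gabriel ∩ Idris ∩ Uma ∩ Elena: ∅.
Gabriel ∩ Idris ∩ Uma ∩ Elena ∩ Maria: ∅.
There is no time when everyone is free.
There is no common window, so the total is 0 minutes.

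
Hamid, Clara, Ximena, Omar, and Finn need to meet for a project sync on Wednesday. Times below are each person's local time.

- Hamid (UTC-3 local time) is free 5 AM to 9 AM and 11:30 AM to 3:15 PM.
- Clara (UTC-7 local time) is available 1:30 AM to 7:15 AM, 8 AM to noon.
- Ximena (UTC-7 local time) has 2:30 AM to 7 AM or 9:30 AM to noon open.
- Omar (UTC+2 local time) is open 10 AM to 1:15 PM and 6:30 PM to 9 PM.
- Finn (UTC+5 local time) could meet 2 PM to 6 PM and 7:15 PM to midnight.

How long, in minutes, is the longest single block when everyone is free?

105

Hamid in UTC: 08:00-12:00, 14:30-18:15 (add 3h to convert from UTC-3).
Clara in UTC: 08:30-14:15, 15:00-19:00 (add 7h to convert from UTC-7).
Ximena in UTC: 09:30-14:00, 16:30-19:00 (add 7h to convert from UTC-7).
Omar in UTC: 08:00-11:15, 16:30-19:00 (subtract 2h to convert from UTC+2).
Finn in UTC: 09:00-13:00, 14:15-19:00 (subtract 5h to convert from UTC+5).
Hamid ∩ Clara: 08:30-12:00, 15:00-18:15.
Hamid ∩ Clara ∩ Ximena: 09:30-12:00, 16:30-18:15.
Hamid ∩ Clara ∩ Ximena ∩ Omar: 09:30-11:15, 16:30-18:15.
Hamid ∩ Clara ∩ Ximena ∩ Omar ∩ Finn: 09:30-11:15, 16:30-18:15.
Those are the intersection windows.
The longest is 09:30-11:15 at 105 minutes.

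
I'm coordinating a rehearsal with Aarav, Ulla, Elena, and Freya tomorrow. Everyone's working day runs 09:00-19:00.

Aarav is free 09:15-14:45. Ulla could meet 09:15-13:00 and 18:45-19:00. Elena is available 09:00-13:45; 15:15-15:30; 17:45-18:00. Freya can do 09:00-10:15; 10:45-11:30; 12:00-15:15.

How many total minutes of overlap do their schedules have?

Aarav ∩ Ulla: 09:15-13:00.
Aarav ∩ Ulla ∩ Elena: 09:15-13:00.
Aarav ∩ Ulla ∩ Elena ∩ Freya: 09:15-10:15, 10:45-11:30, 12:00-13:00.
Summing the common windows: 60 + 45 + 60 = 165 minutes.

165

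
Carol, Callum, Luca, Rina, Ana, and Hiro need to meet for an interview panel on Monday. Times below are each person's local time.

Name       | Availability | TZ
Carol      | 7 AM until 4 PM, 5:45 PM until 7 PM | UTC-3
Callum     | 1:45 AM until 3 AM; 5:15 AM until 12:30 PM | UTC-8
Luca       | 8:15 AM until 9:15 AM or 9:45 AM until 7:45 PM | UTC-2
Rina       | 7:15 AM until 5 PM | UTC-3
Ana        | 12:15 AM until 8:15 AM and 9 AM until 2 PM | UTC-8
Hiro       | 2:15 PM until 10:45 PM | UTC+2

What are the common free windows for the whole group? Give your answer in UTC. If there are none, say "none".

Carol in UTC: 10:00-19:00, 20:45-22:00 (add 3h to convert from UTC-3).
Callum in UTC: 09:45-11:00, 13:15-20:30 (add 8h to convert from UTC-8).
Luca in UTC: 10:15-11:15, 11:45-21:45 (add 2h to convert from UTC-2).
Rina in UTC: 10:15-20:00 (add 3h to convert from UTC-3).
Ana in UTC: 08:15-16:15, 17:00-22:00 (add 8h to convert from UTC-8).
Hiro in UTC: 12:15-20:45 (subtract 2h to convert from UTC+2).
Carol ∩ Callum: 10:00-11:00, 13:15-19:00.
Carol ∩ Callum ∩ Luca: 10:15-11:00, 13:15-19:00.
Carol ∩ Callum ∩ Luca ∩ Rina: 10:15-11:00, 13:15-19:00.
Carol ∩ Callum ∩ Luca ∩ Rina ∩ Ana: 10:15-11:00, 13:15-16:15, 17:00-19:00.
Carol ∩ Callum ∩ Luca ∩ Rina ∩ Ana ∩ Hiro: 13:15-16:15, 17:00-19:00.
So the common availability across everyone is 13:15-16:15, 17:00-19:00.

13:15-16:15, 17:00-19:00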